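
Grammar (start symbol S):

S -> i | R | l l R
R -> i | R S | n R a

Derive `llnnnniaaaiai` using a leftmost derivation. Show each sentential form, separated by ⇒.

S ⇒ llR   [S -> l l R]
llR ⇒ llRS   [R -> R S]
llRS ⇒ llnRaS   [R -> n R a]
llnRaS ⇒ llnRSaS   [R -> R S]
llnRSaS ⇒ llnnRaSaS   [R -> n R a]
llnnRaSaS ⇒ llnnnRaaSaS   [R -> n R a]
llnnnRaaSaS ⇒ llnnnnRaaaSaS   [R -> n R a]
llnnnnRaaaSaS ⇒ llnnnniaaaSaS   [R -> i]
llnnnniaaaSaS ⇒ llnnnniaaaRaS   [S -> R]
llnnnniaaaRaS ⇒ llnnnniaaaiaS   [R -> i]
llnnnniaaaiaS ⇒ llnnnniaaaiai   [S -> i]

S ⇒ llR ⇒ llRS ⇒ llnRaS ⇒ llnRSaS ⇒ llnnRaSaS ⇒ llnnnRaaSaS ⇒ llnnnnRaaaSaS ⇒ llnnnniaaaSaS ⇒ llnnnniaaaRaS ⇒ llnnnniaaaiaS ⇒ llnnnniaaaiai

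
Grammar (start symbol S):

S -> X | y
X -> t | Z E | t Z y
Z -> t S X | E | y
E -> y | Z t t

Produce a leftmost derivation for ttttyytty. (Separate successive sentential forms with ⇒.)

S⇒X⇒tZy⇒tEy⇒tZtty⇒ttSXtty⇒ttXXtty⇒tttXtty⇒ttttZytty⇒ttttyytty

S ⇒ X   [S -> X]
X ⇒ tZy   [X -> t Z y]
tZy ⇒ tEy   [Z -> E]
tEy ⇒ tZtty   [E -> Z t t]
tZtty ⇒ ttSXtty   [Z -> t S X]
ttSXtty ⇒ ttXXtty   [S -> X]
ttXXtty ⇒ tttXtty   [X -> t]
tttXtty ⇒ ttttZytty   [X -> t Z y]
ttttZytty ⇒ ttttyytty   [Z -> y]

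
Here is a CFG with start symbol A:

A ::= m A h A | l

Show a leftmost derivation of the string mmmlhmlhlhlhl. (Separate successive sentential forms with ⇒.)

A ⇒ mAhA   [A ::= m A h A]
mAhA ⇒ mmAhAhA   [A ::= m A h A]
mmAhAhA ⇒ mmmAhAhAhA   [A ::= m A h A]
mmmAhAhAhA ⇒ mmmlhAhAhA   [A ::= l]
mmmlhAhAhA ⇒ mmmlhmAhAhAhA   [A ::= m A h A]
mmmlhmAhAhAhA ⇒ mmmlhmlhAhAhA   [A ::= l]
mmmlhmlhAhAhA ⇒ mmmlhmlhlhAhA   [A ::= l]
mmmlhmlhlhAhA ⇒ mmmlhmlhlhlhA   [A ::= l]
mmmlhmlhlhlhA ⇒ mmmlhmlhlhlhl   [A ::= l]

A ⇒ mAhA ⇒ mmAhAhA ⇒ mmmAhAhAhA ⇒ mmmlhAhAhA ⇒ mmmlhmAhAhAhA ⇒ mmmlhmlhAhAhA ⇒ mmmlhmlhlhAhA ⇒ mmmlhmlhlhlhA ⇒ mmmlhmlhlhlhl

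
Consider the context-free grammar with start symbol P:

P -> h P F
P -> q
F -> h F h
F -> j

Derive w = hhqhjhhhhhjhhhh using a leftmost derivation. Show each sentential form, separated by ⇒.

P ⇒ hPF ⇒ hhPFF ⇒ hhqFF ⇒ hhqhFhF ⇒ hhqhjhF ⇒ hhqhjhhFh ⇒ hhqhjhhhFhh ⇒ hhqhjhhhhFhhh ⇒ hhqhjhhhhhFhhhh ⇒ hhqhjhhhhhjhhhh

P ⇒ hPF   [P -> h P F]
hPF ⇒ hhPFF   [P -> h P F]
hhPFF ⇒ hhqFF   [P -> q]
hhqFF ⇒ hhqhFhF   [F -> h F h]
hhqhFhF ⇒ hhqhjhF   [F -> j]
hhqhjhF ⇒ hhqhjhhFh   [F -> h F h]
hhqhjhhFh ⇒ hhqhjhhhFhh   [F -> h F h]
hhqhjhhhFhh ⇒ hhqhjhhhhFhhh   [F -> h F h]
hhqhjhhhhFhhh ⇒ hhqhjhhhhhFhhhh   [F -> h F h]
hhqhjhhhhhFhhhh ⇒ hhqhjhhhhhjhhhh   [F -> j]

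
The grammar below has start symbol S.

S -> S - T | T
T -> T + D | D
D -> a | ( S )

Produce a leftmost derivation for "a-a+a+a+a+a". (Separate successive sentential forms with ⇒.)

S ⇒ S-T ⇒ T-T ⇒ D-T ⇒ a-T ⇒ a-T+D ⇒ a-T+D+D ⇒ a-T+D+D+D ⇒ a-T+D+D+D+D ⇒ a-D+D+D+D+D ⇒ a-a+D+D+D+D ⇒ a-a+a+D+D+D ⇒ a-a+a+a+D+D ⇒ a-a+a+a+a+D ⇒ a-a+a+a+a+a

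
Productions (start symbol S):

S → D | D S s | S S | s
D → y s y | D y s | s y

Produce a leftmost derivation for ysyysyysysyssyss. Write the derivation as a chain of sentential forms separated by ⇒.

S ⇒ DSs ⇒ ysySs ⇒ ysyDSss ⇒ ysyDysSss ⇒ ysyDysysSss ⇒ ysyDysysysSss ⇒ ysyysyysysysSss ⇒ ysyysyysysysDss ⇒ ysyysyysysyssyss

S ⇒ DSs   [S → D S s]
DSs ⇒ ysySs   [D → y s y]
ysySs ⇒ ysyDSss   [S → D S s]
ysyDSss ⇒ ysyDysSss   [D → D y s]
ysyDysSss ⇒ ysyDysysSss   [D → D y s]
ysyDysysSss ⇒ ysyDysysysSss   [D → D y s]
ysyDysysysSss ⇒ ysyysyysysysSss   [D → y s y]
ysyysyysysysSss ⇒ ysyysyysysysDss   [S → D]
ysyysyysysysDss ⇒ ysyysyysysyssyss   [D → s y]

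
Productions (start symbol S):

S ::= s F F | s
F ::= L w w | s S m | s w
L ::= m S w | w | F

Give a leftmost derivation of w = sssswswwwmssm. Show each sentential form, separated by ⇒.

S⇒sFF⇒ssSmF⇒sssFFmF⇒sssswFmF⇒sssswLwwmF⇒sssswFwwmF⇒sssswswwwmF⇒sssswswwwmsSm⇒sssswswwwmssm

S ⇒ sFF   [S ::= s F F]
sFF ⇒ ssSmF   [F ::= s S m]
ssSmF ⇒ sssFFmF   [S ::= s F F]
sssFFmF ⇒ sssswFmF   [F ::= s w]
sssswFmF ⇒ sssswLwwmF   [F ::= L w w]
sssswLwwmF ⇒ sssswFwwmF   [L ::= F]
sssswFwwmF ⇒ sssswswwwmF   [F ::= s w]
sssswswwwmF ⇒ sssswswwwmsSm   [F ::= s S m]
sssswswwwmsSm ⇒ sssswswwwmssm   [S ::= s]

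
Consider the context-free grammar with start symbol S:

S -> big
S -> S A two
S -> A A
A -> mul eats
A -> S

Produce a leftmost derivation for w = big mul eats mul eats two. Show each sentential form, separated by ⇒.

S ⇒ S A two ⇒ big A two ⇒ big S two ⇒ big A A two ⇒ big mul eats A two ⇒ big mul eats mul eats two

S ⇒ S A two   [S -> S A two]
S A two ⇒ big A two   [S -> big]
big A two ⇒ big S two   [A -> S]
big S two ⇒ big A A two   [S -> A A]
big A A two ⇒ big mul eats A two   [A -> mul eats]
big mul eats A two ⇒ big mul eats mul eats two   [A -> mul eats]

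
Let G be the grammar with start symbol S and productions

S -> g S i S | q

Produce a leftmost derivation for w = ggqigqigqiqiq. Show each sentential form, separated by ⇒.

S⇒gSiS⇒ggSiSiS⇒ggqiSiS⇒ggqigSiSiS⇒ggqigqiSiS⇒ggqigqigSiSiS⇒ggqigqigqiSiS⇒ggqigqigqiqiS⇒ggqigqigqiqiq

S ⇒ gSiS   [S -> g S i S]
gSiS ⇒ ggSiSiS   [S -> g S i S]
ggSiSiS ⇒ ggqiSiS   [S -> q]
ggqiSiS ⇒ ggqigSiSiS   [S -> g S i S]
ggqigSiSiS ⇒ ggqigqiSiS   [S -> q]
ggqigqiSiS ⇒ ggqigqigSiSiS   [S -> g S i S]
ggqigqigSiSiS ⇒ ggqigqigqiSiS   [S -> q]
ggqigqigqiSiS ⇒ ggqigqigqiqiS   [S -> q]
ggqigqigqiqiS ⇒ ggqigqigqiqiq   [S -> q]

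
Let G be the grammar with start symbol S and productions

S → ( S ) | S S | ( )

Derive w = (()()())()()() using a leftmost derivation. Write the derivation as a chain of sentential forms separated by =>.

S => SS => SSS => SSSS => (S)SSS => (SS)SSS => (SSS)SSS => (()SS)SSS => (()()S)SSS => (()()())SSS => (()()())()SS => (()()())()()S => (()()())()()()

S => SS   [S → S S]
SS => SSS   [S → S S]
SSS => SSSS   [S → S S]
SSSS => (S)SSS   [S → ( S )]
(S)SSS => (SS)SSS   [S → S S]
(SS)SSS => (SSS)SSS   [S → S S]
(SSS)SSS => (()SS)SSS   [S → ( )]
(()SS)SSS => (()()S)SSS   [S → ( )]
(()()S)SSS => (()()())SSS   [S → ( )]
(()()())SSS => (()()())()SS   [S → ( )]
(()()())()SS => (()()())()()S   [S → ( )]
(()()())()()S => (()()())()()()   [S → ( )]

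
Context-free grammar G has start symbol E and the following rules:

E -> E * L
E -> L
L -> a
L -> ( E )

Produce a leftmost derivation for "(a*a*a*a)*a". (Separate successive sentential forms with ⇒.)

E ⇒ E*L ⇒ L*L ⇒ (E)*L ⇒ (E*L)*L ⇒ (E*L*L)*L ⇒ (E*L*L*L)*L ⇒ (L*L*L*L)*L ⇒ (a*L*L*L)*L ⇒ (a*a*L*L)*L ⇒ (a*a*a*L)*L ⇒ (a*a*a*a)*L ⇒ (a*a*a*a)*a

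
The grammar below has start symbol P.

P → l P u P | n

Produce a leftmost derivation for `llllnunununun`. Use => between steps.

P => lPuP   [P → l P u P]
lPuP => llPuPuP   [P → l P u P]
llPuPuP => lllPuPuPuP   [P → l P u P]
lllPuPuPuP => llllPuPuPuPuP   [P → l P u P]
llllPuPuPuPuP => llllnuPuPuPuP   [P → n]
llllnuPuPuPuP => llllnunuPuPuP   [P → n]
llllnunuPuPuP => llllnununuPuP   [P → n]
llllnununuPuP => llllnunununuP   [P → n]
llllnunununuP => llllnunununun   [P → n]

P => lPuP => llPuPuP => lllPuPuPuP => llllPuPuPuPuP => llllnuPuPuPuP => llllnunuPuPuP => llllnununuPuP => llllnunununuP => llllnunununun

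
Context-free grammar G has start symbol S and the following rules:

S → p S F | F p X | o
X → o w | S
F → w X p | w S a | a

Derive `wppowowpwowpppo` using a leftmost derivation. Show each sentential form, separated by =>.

S => FpX => wXppX => wSppX => wpSFppX => wppSFFppX => wppoFFppX => wppowXpFppX => wppowowpFppX => wppowowpwXpppX => wppowowpwowpppX => wppowowpwowpppS => wppowowpwowpppo

S => FpX   [S → F p X]
FpX => wXppX   [F → w X p]
wXppX => wSppX   [X → S]
wSppX => wpSFppX   [S → p S F]
wpSFppX => wppSFFppX   [S → p S F]
wppSFFppX => wppoFFppX   [S → o]
wppoFFppX => wppowXpFppX   [F → w X p]
wppowXpFppX => wppowowpFppX   [X → o w]
wppowowpFppX => wppowowpwXpppX   [F → w X p]
wppowowpwXpppX => wppowowpwowpppX   [X → o w]
wppowowpwowpppX => wppowowpwowpppS   [X → S]
wppowowpwowpppS => wppowowpwowpppo   [S → o]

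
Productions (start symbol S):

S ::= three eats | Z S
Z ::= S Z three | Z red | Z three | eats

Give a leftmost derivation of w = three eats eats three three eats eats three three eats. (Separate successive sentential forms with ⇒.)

S ⇒ Z S ⇒ S Z three S ⇒ Z S Z three S ⇒ S Z three S Z three S ⇒ three eats Z three S Z three S ⇒ three eats eats three S Z three S ⇒ three eats eats three three eats Z three S ⇒ three eats eats three three eats eats three S ⇒ three eats eats three three eats eats three three eats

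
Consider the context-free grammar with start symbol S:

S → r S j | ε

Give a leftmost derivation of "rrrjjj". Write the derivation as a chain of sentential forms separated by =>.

S=>rSj=>rrSjj=>rrrSjjj=>rrrjjj

S => rSj   [S → r S j]
rSj => rrSjj   [S → r S j]
rrSjj => rrrSjjj   [S → r S j]
rrrSjjj => rrrjjj   [S → ε]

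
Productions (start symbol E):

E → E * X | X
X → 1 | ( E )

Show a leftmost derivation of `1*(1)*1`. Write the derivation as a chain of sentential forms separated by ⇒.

E ⇒ E*X ⇒ E*X*X ⇒ X*X*X ⇒ 1*X*X ⇒ 1*(E)*X ⇒ 1*(X)*X ⇒ 1*(1)*X ⇒ 1*(1)*1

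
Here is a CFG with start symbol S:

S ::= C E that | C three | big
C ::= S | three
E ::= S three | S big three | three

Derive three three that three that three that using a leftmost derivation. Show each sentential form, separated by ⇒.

S ⇒ C E that ⇒ S E that ⇒ C E that E that ⇒ S E that E that ⇒ C E that E that E that ⇒ three E that E that E that ⇒ three three that E that E that ⇒ three three that three that E that ⇒ three three that three that three that

S ⇒ C E that   [S ::= C E that]
C E that ⇒ S E that   [C ::= S]
S E that ⇒ C E that E that   [S ::= C E that]
C E that E that ⇒ S E that E that   [C ::= S]
S E that E that ⇒ C E that E that E that   [S ::= C E that]
C E that E that E that ⇒ three E that E that E that   [C ::= three]
three E that E that E that ⇒ three three that E that E that   [E ::= three]
three three that E that E that ⇒ three three that three that E that   [E ::= three]
three three that three that E that ⇒ three three that three that three that   [E ::= three]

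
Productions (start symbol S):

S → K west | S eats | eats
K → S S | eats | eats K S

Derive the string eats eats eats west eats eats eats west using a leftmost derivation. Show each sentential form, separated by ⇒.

S ⇒ K west ⇒ eats K S west ⇒ eats eats K S S west ⇒ eats eats S S S S west ⇒ eats eats K west S S S west ⇒ eats eats eats west S S S west ⇒ eats eats eats west eats S S west ⇒ eats eats eats west eats eats S west ⇒ eats eats eats west eats eats eats west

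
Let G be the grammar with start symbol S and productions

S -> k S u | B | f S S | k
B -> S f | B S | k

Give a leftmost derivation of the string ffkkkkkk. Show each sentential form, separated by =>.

S => fSS => ffSSS => ffBSS => ffBSSS => ffBSSSS => ffBSSSSS => ffkSSSSS => ffkkSSSS => ffkkkSSS => ffkkkkSS => ffkkkkkS => ffkkkkkk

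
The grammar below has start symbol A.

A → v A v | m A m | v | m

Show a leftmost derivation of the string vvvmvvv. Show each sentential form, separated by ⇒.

A⇒vAv⇒vvAvv⇒vvvAvvv⇒vvvmvvv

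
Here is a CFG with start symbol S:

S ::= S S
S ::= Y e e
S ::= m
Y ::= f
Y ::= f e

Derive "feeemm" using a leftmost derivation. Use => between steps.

S => SS => SSS => YeeSS => feeeSS => feeemS => feeemm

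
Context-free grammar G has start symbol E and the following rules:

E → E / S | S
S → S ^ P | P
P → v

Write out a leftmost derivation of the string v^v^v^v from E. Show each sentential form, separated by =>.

E => S   [E → S]
S => S^P   [S → S ^ P]
S^P => S^P^P   [S → S ^ P]
S^P^P => S^P^P^P   [S → S ^ P]
S^P^P^P => P^P^P^P   [S → P]
P^P^P^P => v^P^P^P   [P → v]
v^P^P^P => v^v^P^P   [P → v]
v^v^P^P => v^v^v^P   [P → v]
v^v^v^P => v^v^v^v   [P → v]

E => S => S^P => S^P^P => S^P^P^P => P^P^P^P => v^P^P^P => v^v^P^P => v^v^v^P => v^v^v^v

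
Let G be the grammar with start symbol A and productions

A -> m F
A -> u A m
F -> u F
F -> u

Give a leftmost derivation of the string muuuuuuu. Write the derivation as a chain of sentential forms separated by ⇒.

A ⇒ mF ⇒ muF ⇒ muuF ⇒ muuuF ⇒ muuuuF ⇒ muuuuuF ⇒ muuuuuuF ⇒ muuuuuuu

A ⇒ mF   [A -> m F]
mF ⇒ muF   [F -> u F]
muF ⇒ muuF   [F -> u F]
muuF ⇒ muuuF   [F -> u F]
muuuF ⇒ muuuuF   [F -> u F]
muuuuF ⇒ muuuuuF   [F -> u F]
muuuuuF ⇒ muuuuuuF   [F -> u F]
muuuuuuF ⇒ muuuuuuu   [F -> u]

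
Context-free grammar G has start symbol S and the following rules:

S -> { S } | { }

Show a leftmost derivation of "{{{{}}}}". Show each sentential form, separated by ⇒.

S ⇒ {S}   [S -> { S }]
{S} ⇒ {{S}}   [S -> { S }]
{{S}} ⇒ {{{S}}}   [S -> { S }]
{{{S}}} ⇒ {{{{}}}}   [S -> { }]

S ⇒ {S} ⇒ {{S}} ⇒ {{{S}}} ⇒ {{{{}}}}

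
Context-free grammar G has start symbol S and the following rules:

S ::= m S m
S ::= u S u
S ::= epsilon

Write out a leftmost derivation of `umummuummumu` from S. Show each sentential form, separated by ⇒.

S ⇒ uSu ⇒ umSmu ⇒ umuSumu ⇒ umumSmumu ⇒ umummSmmumu ⇒ umummuSummumu ⇒ umummuummumu

S ⇒ uSu   [S ::= u S u]
uSu ⇒ umSmu   [S ::= m S m]
umSmu ⇒ umuSumu   [S ::= u S u]
umuSumu ⇒ umumSmumu   [S ::= m S m]
umumSmumu ⇒ umummSmmumu   [S ::= m S m]
umummSmmumu ⇒ umummuSummumu   [S ::= u S u]
umummuSummumu ⇒ umummuummumu   [S ::= epsilon]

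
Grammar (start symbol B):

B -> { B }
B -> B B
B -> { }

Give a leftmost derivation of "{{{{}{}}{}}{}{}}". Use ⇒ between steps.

B ⇒ {B} ⇒ {BB} ⇒ {BBB} ⇒ {{B}BB} ⇒ {{BB}BB} ⇒ {{{B}B}BB} ⇒ {{{BB}B}BB} ⇒ {{{{}B}B}BB} ⇒ {{{{}{}}B}BB} ⇒ {{{{}{}}{}}BB} ⇒ {{{{}{}}{}}{}B} ⇒ {{{{}{}}{}}{}{}}

B ⇒ {B}   [B -> { B }]
{B} ⇒ {BB}   [B -> B B]
{BB} ⇒ {BBB}   [B -> B B]
{BBB} ⇒ {{B}BB}   [B -> { B }]
{{B}BB} ⇒ {{BB}BB}   [B -> B B]
{{BB}BB} ⇒ {{{B}B}BB}   [B -> { B }]
{{{B}B}BB} ⇒ {{{BB}B}BB}   [B -> B B]
{{{BB}B}BB} ⇒ {{{{}B}B}BB}   [B -> { }]
{{{{}B}B}BB} ⇒ {{{{}{}}B}BB}   [B -> { }]
{{{{}{}}B}BB} ⇒ {{{{}{}}{}}BB}   [B -> { }]
{{{{}{}}{}}BB} ⇒ {{{{}{}}{}}{}B}   [B -> { }]
{{{{}{}}{}}{}B} ⇒ {{{{}{}}{}}{}{}}   [B -> { }]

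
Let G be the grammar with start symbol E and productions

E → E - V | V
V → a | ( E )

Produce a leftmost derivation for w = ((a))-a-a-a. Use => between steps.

E=>E-V=>E-V-V=>E-V-V-V=>V-V-V-V=>(E)-V-V-V=>(V)-V-V-V=>((E))-V-V-V=>((V))-V-V-V=>((a))-V-V-V=>((a))-a-V-V=>((a))-a-a-V=>((a))-a-a-a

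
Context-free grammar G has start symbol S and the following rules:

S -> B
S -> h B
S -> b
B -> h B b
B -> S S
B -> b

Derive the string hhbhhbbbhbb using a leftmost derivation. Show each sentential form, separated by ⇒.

S ⇒ hB ⇒ hhBb ⇒ hhSSb ⇒ hhbSb ⇒ hhbBb ⇒ hhbSSb ⇒ hhbhBSb ⇒ hhbhhBbSb ⇒ hhbhhSSbSb ⇒ hhbhhBSbSb ⇒ hhbhhbSbSb ⇒ hhbhhbbbSb ⇒ hhbhhbbbhBb ⇒ hhbhhbbbhbb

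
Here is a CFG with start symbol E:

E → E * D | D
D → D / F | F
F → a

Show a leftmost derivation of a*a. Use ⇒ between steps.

E⇒E*D⇒D*D⇒F*D⇒a*D⇒a*F⇒a*a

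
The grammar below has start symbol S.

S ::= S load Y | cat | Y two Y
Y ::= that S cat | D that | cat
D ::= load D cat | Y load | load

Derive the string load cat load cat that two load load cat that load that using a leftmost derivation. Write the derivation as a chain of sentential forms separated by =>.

S => Y two Y   [S ::= Y two Y]
Y two Y => D that two Y   [Y ::= D that]
D that two Y => load D cat that two Y   [D ::= load D cat]
load D cat that two Y => load Y load cat that two Y   [D ::= Y load]
load Y load cat that two Y => load cat load cat that two Y   [Y ::= cat]
load cat load cat that two Y => load cat load cat that two D that   [Y ::= D that]
load cat load cat that two D that => load cat load cat that two Y load that   [D ::= Y load]
load cat load cat that two Y load that => load cat load cat that two D that load that   [Y ::= D that]
load cat load cat that two D that load that => load cat load cat that two load D cat that load that   [D ::= load D cat]
load cat load cat that two load D cat that load that => load cat load cat that two load load cat that load that   [D ::= load]

S => Y two Y => D that two Y => load D cat that two Y => load Y load cat that two Y => load cat load cat that two Y => load cat load cat that two D that => load cat load cat that two Y load that => load cat load cat that two D that load that => load cat load cat that two load D cat that load that => load cat load cat that two load load cat that load that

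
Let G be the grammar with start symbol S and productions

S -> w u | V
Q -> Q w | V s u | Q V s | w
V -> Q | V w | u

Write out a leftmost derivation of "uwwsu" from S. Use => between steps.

S => V   [S -> V]
V => Q   [V -> Q]
Q => Vsu   [Q -> V s u]
Vsu => Vwsu   [V -> V w]
Vwsu => Vwwsu   [V -> V w]
Vwwsu => uwwsu   [V -> u]

S => V => Q => Vsu => Vwsu => Vwwsu => uwwsu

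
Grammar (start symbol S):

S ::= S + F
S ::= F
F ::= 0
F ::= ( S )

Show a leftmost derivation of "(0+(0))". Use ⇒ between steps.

S ⇒ F ⇒ (S) ⇒ (S+F) ⇒ (F+F) ⇒ (0+F) ⇒ (0+(S)) ⇒ (0+(F)) ⇒ (0+(0))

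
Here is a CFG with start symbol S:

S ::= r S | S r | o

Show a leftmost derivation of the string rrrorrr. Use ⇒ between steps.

S⇒Sr⇒rSr⇒rSrr⇒rrSrr⇒rrrSrr⇒rrrSrrr⇒rrrorrr

S ⇒ Sr   [S ::= S r]
Sr ⇒ rSr   [S ::= r S]
rSr ⇒ rSrr   [S ::= S r]
rSrr ⇒ rrSrr   [S ::= r S]
rrSrr ⇒ rrrSrr   [S ::= r S]
rrrSrr ⇒ rrrSrrr   [S ::= S r]
rrrSrrr ⇒ rrrorrr   [S ::= o]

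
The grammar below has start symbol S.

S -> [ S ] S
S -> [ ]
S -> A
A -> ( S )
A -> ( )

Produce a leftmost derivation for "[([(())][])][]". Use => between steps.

S => [S]S   [S -> [ S ] S]
[S]S => [A]S   [S -> A]
[A]S => [(S)]S   [A -> ( S )]
[(S)]S => [([S]S)]S   [S -> [ S ] S]
[([S]S)]S => [([A]S)]S   [S -> A]
[([A]S)]S => [([(S)]S)]S   [A -> ( S )]
[([(S)]S)]S => [([(A)]S)]S   [S -> A]
[([(A)]S)]S => [([(())]S)]S   [A -> ( )]
[([(())]S)]S => [([(())][])]S   [S -> [ ]]
[([(())][])]S => [([(())][])][]   [S -> [ ]]

S=>[S]S=>[A]S=>[(S)]S=>[([S]S)]S=>[([A]S)]S=>[([(S)]S)]S=>[([(A)]S)]S=>[([(())]S)]S=>[([(())][])]S=>[([(())][])][]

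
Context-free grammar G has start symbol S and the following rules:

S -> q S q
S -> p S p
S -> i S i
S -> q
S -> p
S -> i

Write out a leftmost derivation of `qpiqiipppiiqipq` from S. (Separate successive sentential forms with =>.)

S=>qSq=>qpSpq=>qpiSipq=>qpiqSqipq=>qpiqiSiqipq=>qpiqiiSiiqipq=>qpiqiipSpiiqipq=>qpiqiipppiiqipq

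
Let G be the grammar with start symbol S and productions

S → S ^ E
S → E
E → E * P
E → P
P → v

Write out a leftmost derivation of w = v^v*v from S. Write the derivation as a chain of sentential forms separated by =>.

S => S^E   [S → S ^ E]
S^E => E^E   [S → E]
E^E => P^E   [E → P]
P^E => v^E   [P → v]
v^E => v^E*P   [E → E * P]
v^E*P => v^P*P   [E → P]
v^P*P => v^v*P   [P → v]
v^v*P => v^v*v   [P → v]

S => S^E => E^E => P^E => v^E => v^E*P => v^P*P => v^v*P => v^v*v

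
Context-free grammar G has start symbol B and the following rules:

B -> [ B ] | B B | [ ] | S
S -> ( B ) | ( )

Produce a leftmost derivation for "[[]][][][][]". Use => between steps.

B => BB => BBB => BBBB => BBBBB => [B]BBBB => [[]]BBBB => [[]][]BBB => [[]][][]BB => [[]][][][]B => [[]][][][][]

B => BB   [B -> B B]
BB => BBB   [B -> B B]
BBB => BBBB   [B -> B B]
BBBB => BBBBB   [B -> B B]
BBBBB => [B]BBBB   [B -> [ B ]]
[B]BBBB => [[]]BBBB   [B -> [ ]]
[[]]BBBB => [[]][]BBB   [B -> [ ]]
[[]][]BBB => [[]][][]BB   [B -> [ ]]
[[]][][]BB => [[]][][][]B   [B -> [ ]]
[[]][][][]B => [[]][][][][]   [B -> [ ]]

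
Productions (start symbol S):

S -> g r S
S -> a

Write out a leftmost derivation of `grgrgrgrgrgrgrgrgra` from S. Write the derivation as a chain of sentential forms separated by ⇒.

S ⇒ grS   [S -> g r S]
grS ⇒ grgrS   [S -> g r S]
grgrS ⇒ grgrgrS   [S -> g r S]
grgrgrS ⇒ grgrgrgrS   [S -> g r S]
grgrgrgrS ⇒ grgrgrgrgrS   [S -> g r S]
grgrgrgrgrS ⇒ grgrgrgrgrgrS   [S -> g r S]
grgrgrgrgrgrS ⇒ grgrgrgrgrgrgrS   [S -> g r S]
grgrgrgrgrgrgrS ⇒ grgrgrgrgrgrgrgrS   [S -> g r S]
grgrgrgrgrgrgrgrS ⇒ grgrgrgrgrgrgrgrgrS   [S -> g r S]
grgrgrgrgrgrgrgrgrS ⇒ grgrgrgrgrgrgrgrgra   [S -> a]

S ⇒ grS ⇒ grgrS ⇒ grgrgrS ⇒ grgrgrgrS ⇒ grgrgrgrgrS ⇒ grgrgrgrgrgrS ⇒ grgrgrgrgrgrgrS ⇒ grgrgrgrgrgrgrgrS ⇒ grgrgrgrgrgrgrgrgrS ⇒ grgrgrgrgrgrgrgrgra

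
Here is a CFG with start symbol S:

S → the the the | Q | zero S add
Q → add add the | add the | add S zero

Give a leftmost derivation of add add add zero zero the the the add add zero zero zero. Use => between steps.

S => Q => add S zero => add Q zero => add add S zero zero => add add Q zero zero => add add add S zero zero zero => add add add zero S add zero zero zero => add add add zero zero S add add zero zero zero => add add add zero zero the the the add add zero zero zero

S => Q   [S → Q]
Q => add S zero   [Q → add S zero]
add S zero => add Q zero   [S → Q]
add Q zero => add add S zero zero   [Q → add S zero]
add add S zero zero => add add Q zero zero   [S → Q]
add add Q zero zero => add add add S zero zero zero   [Q → add S zero]
add add add S zero zero zero => add add add zero S add zero zero zero   [S → zero S add]
add add add zero S add zero zero zero => add add add zero zero S add add zero zero zero   [S → zero S add]
add add add zero zero S add add zero zero zero => add add add zero zero the the the add add zero zero zero   [S → the the the]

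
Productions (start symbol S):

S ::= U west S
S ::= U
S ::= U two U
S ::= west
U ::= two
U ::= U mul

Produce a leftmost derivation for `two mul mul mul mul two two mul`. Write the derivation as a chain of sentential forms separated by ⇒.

S ⇒ U two U ⇒ U mul two U ⇒ U mul mul two U ⇒ U mul mul mul two U ⇒ U mul mul mul mul two U ⇒ two mul mul mul mul two U ⇒ two mul mul mul mul two U mul ⇒ two mul mul mul mul two two mul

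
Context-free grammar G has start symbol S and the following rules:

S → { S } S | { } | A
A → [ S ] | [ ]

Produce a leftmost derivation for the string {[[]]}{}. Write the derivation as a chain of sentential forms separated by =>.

S => {S}S => {A}S => {[S]}S => {[A]}S => {[[]]}S => {[[]]}{}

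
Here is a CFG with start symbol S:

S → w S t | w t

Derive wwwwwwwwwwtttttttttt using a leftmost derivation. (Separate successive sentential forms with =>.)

S => wSt   [S → w S t]
wSt => wwStt   [S → w S t]
wwStt => wwwSttt   [S → w S t]
wwwSttt => wwwwStttt   [S → w S t]
wwwwStttt => wwwwwSttttt   [S → w S t]
wwwwwSttttt => wwwwwwStttttt   [S → w S t]
wwwwwwStttttt => wwwwwwwSttttttt   [S → w S t]
wwwwwwwSttttttt => wwwwwwwwStttttttt   [S → w S t]
wwwwwwwwStttttttt => wwwwwwwwwSttttttttt   [S → w S t]
wwwwwwwwwSttttttttt => wwwwwwwwwwtttttttttt   [S → w t]

S=>wSt=>wwStt=>wwwSttt=>wwwwStttt=>wwwwwSttttt=>wwwwwwStttttt=>wwwwwwwSttttttt=>wwwwwwwwStttttttt=>wwwwwwwwwSttttttttt=>wwwwwwwwwwtttttttttt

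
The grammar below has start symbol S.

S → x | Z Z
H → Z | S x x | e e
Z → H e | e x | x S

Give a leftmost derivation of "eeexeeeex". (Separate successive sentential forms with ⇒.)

S ⇒ ZZ   [S → Z Z]
ZZ ⇒ HeZ   [Z → H e]
HeZ ⇒ eeeZ   [H → e e]
eeeZ ⇒ eeexS   [Z → x S]
eeexS ⇒ eeexZZ   [S → Z Z]
eeexZZ ⇒ eeexHeZ   [Z → H e]
eeexHeZ ⇒ eeexeeeZ   [H → e e]
eeexeeeZ ⇒ eeexeeeex   [Z → e x]

S ⇒ ZZ ⇒ HeZ ⇒ eeeZ ⇒ eeexS ⇒ eeexZZ ⇒ eeexHeZ ⇒ eeexeeeZ ⇒ eeexeeeex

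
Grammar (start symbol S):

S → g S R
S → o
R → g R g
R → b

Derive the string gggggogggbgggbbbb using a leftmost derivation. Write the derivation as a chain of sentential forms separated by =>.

S => gSR => ggSRR => gggSRRR => ggggSRRRR => gggggSRRRRR => gggggoRRRRR => gggggogRgRRRR => gggggoggRggRRRR => gggggogggRgggRRRR => gggggogggbgggRRRR => gggggogggbgggbRRR => gggggogggbgggbbRR => gggggogggbgggbbbR => gggggogggbgggbbbb

S => gSR   [S → g S R]
gSR => ggSRR   [S → g S R]
ggSRR => gggSRRR   [S → g S R]
gggSRRR => ggggSRRRR   [S → g S R]
ggggSRRRR => gggggSRRRRR   [S → g S R]
gggggSRRRRR => gggggoRRRRR   [S → o]
gggggoRRRRR => gggggogRgRRRR   [R → g R g]
gggggogRgRRRR => gggggoggRggRRRR   [R → g R g]
gggggoggRggRRRR => gggggogggRgggRRRR   [R → g R g]
gggggogggRgggRRRR => gggggogggbgggRRRR   [R → b]
gggggogggbgggRRRR => gggggogggbgggbRRR   [R → b]
gggggogggbgggbRRR => gggggogggbgggbbRR   [R → b]
gggggogggbgggbbRR => gggggogggbgggbbbR   [R → b]
gggggogggbgggbbbR => gggggogggbgggbbbb   [R → b]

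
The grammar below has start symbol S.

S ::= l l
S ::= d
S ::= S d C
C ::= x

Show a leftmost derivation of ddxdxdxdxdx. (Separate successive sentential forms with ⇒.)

S ⇒ SdC ⇒ SdCdC ⇒ SdCdCdC ⇒ SdCdCdCdC ⇒ SdCdCdCdCdC ⇒ ddCdCdCdCdC ⇒ ddxdCdCdCdC ⇒ ddxdxdCdCdC ⇒ ddxdxdxdCdC ⇒ ddxdxdxdxdC ⇒ ddxdxdxdxdx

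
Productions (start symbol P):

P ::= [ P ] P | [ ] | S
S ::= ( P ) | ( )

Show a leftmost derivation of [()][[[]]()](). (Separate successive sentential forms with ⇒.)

P ⇒ [P]P ⇒ [S]P ⇒ [()]P ⇒ [()][P]P ⇒ [()][[P]P]P ⇒ [()][[[]]P]P ⇒ [()][[[]]S]P ⇒ [()][[[]]()]P ⇒ [()][[[]]()]S ⇒ [()][[[]]()]()

P ⇒ [P]P   [P ::= [ P ] P]
[P]P ⇒ [S]P   [P ::= S]
[S]P ⇒ [()]P   [S ::= ( )]
[()]P ⇒ [()][P]P   [P ::= [ P ] P]
[()][P]P ⇒ [()][[P]P]P   [P ::= [ P ] P]
[()][[P]P]P ⇒ [()][[[]]P]P   [P ::= [ ]]
[()][[[]]P]P ⇒ [()][[[]]S]P   [P ::= S]
[()][[[]]S]P ⇒ [()][[[]]()]P   [S ::= ( )]
[()][[[]]()]P ⇒ [()][[[]]()]S   [P ::= S]
[()][[[]]()]S ⇒ [()][[[]]()]()   [S ::= ( )]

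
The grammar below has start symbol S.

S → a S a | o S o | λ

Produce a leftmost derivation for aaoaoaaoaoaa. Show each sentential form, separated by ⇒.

S ⇒ aSa   [S → a S a]
aSa ⇒ aaSaa   [S → a S a]
aaSaa ⇒ aaoSoaa   [S → o S o]
aaoSoaa ⇒ aaoaSaoaa   [S → a S a]
aaoaSaoaa ⇒ aaoaoSoaoaa   [S → o S o]
aaoaoSoaoaa ⇒ aaoaoaSaoaoaa   [S → a S a]
aaoaoaSaoaoaa ⇒ aaoaoaaoaoaa   [S → λ]

S⇒aSa⇒aaSaa⇒aaoSoaa⇒aaoaSaoaa⇒aaoaoSoaoaa⇒aaoaoaSaoaoaa⇒aaoaoaaoaoaa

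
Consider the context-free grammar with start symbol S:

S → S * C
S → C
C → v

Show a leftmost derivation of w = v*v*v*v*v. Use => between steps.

S=>S*C=>S*C*C=>S*C*C*C=>S*C*C*C*C=>C*C*C*C*C=>v*C*C*C*C=>v*v*C*C*C=>v*v*v*C*C=>v*v*v*v*C=>v*v*v*v*v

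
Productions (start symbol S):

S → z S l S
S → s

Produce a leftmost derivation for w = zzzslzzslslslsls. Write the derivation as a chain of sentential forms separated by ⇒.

S ⇒ zSlS ⇒ zzSlSlS ⇒ zzzSlSlSlS ⇒ zzzslSlSlS ⇒ zzzslzSlSlSlS ⇒ zzzslzzSlSlSlSlS ⇒ zzzslzzslSlSlSlS ⇒ zzzslzzslslSlSlS ⇒ zzzslzzslslslSlS ⇒ zzzslzzslslslslS ⇒ zzzslzzslslslsls

S ⇒ zSlS   [S → z S l S]
zSlS ⇒ zzSlSlS   [S → z S l S]
zzSlSlS ⇒ zzzSlSlSlS   [S → z S l S]
zzzSlSlSlS ⇒ zzzslSlSlS   [S → s]
zzzslSlSlS ⇒ zzzslzSlSlSlS   [S → z S l S]
zzzslzSlSlSlS ⇒ zzzslzzSlSlSlSlS   [S → z S l S]
zzzslzzSlSlSlSlS ⇒ zzzslzzslSlSlSlS   [S → s]
zzzslzzslSlSlSlS ⇒ zzzslzzslslSlSlS   [S → s]
zzzslzzslslSlSlS ⇒ zzzslzzslslslSlS   [S → s]
zzzslzzslslslSlS ⇒ zzzslzzslslslslS   [S → s]
zzzslzzslslslslS ⇒ zzzslzzslslslsls   [S → s]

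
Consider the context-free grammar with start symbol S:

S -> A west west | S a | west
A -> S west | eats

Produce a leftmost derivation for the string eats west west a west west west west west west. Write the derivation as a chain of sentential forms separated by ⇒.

S ⇒ A west west ⇒ S west west west ⇒ A west west west west west ⇒ S west west west west west west ⇒ S a west west west west west west ⇒ A west west a west west west west west west ⇒ eats west west a west west west west west west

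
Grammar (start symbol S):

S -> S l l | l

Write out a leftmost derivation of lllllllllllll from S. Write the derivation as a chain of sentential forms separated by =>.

S => Sll => Sllll => Sllllll => Sllllllll => Sllllllllll => Sllllllllllll => lllllllllllll

S => Sll   [S -> S l l]
Sll => Sllll   [S -> S l l]
Sllll => Sllllll   [S -> S l l]
Sllllll => Sllllllll   [S -> S l l]
Sllllllll => Sllllllllll   [S -> S l l]
Sllllllllll => Sllllllllllll   [S -> S l l]
Sllllllllllll => lllllllllllll   [S -> l]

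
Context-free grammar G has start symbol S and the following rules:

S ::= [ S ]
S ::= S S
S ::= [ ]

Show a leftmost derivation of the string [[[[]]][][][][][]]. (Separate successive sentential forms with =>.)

S=>[S]=>[SS]=>[[S]S]=>[[[S]]S]=>[[[[]]]S]=>[[[[]]]SS]=>[[[[]]]SSS]=>[[[[]]][]SS]=>[[[[]]][]SSS]=>[[[[]]][]SSSS]=>[[[[]]][][]SSS]=>[[[[]]][][][]SS]=>[[[[]]][][][][]S]=>[[[[]]][][][][][]]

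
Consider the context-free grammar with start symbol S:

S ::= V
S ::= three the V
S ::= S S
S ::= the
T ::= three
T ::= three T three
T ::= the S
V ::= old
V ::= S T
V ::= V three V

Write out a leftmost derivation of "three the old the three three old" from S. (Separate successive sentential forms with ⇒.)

S ⇒ V ⇒ V three V ⇒ S T three V ⇒ S S T three V ⇒ three the V S T three V ⇒ three the old S T three V ⇒ three the old the T three V ⇒ three the old the three three V ⇒ three the old the three three old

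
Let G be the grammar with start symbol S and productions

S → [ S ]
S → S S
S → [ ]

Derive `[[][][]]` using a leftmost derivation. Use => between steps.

S => [S] => [SS] => [SSS] => [[]SS] => [[][]S] => [[][][]]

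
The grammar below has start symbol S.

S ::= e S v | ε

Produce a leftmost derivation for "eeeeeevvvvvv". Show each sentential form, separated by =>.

S => eSv   [S ::= e S v]
eSv => eeSvv   [S ::= e S v]
eeSvv => eeeSvvv   [S ::= e S v]
eeeSvvv => eeeeSvvvv   [S ::= e S v]
eeeeSvvvv => eeeeeSvvvvv   [S ::= e S v]
eeeeeSvvvvv => eeeeeeSvvvvvv   [S ::= e S v]
eeeeeeSvvvvvv => eeeeeevvvvvv   [S ::= ε]

S => eSv => eeSvv => eeeSvvv => eeeeSvvvv => eeeeeSvvvvv => eeeeeeSvvvvvv => eeeeeevvvvvv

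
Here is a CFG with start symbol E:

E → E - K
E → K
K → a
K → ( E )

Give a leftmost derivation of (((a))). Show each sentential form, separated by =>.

E => K => (E) => (K) => ((E)) => ((K)) => (((E))) => (((K))) => (((a)))

E => K   [E → K]
K => (E)   [K → ( E )]
(E) => (K)   [E → K]
(K) => ((E))   [K → ( E )]
((E)) => ((K))   [E → K]
((K)) => (((E)))   [K → ( E )]
(((E))) => (((K)))   [E → K]
(((K))) => (((a)))   [K → a]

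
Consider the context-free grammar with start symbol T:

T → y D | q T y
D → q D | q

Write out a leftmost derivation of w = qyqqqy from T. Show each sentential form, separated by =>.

T => qTy   [T → q T y]
qTy => qyDy   [T → y D]
qyDy => qyqDy   [D → q D]
qyqDy => qyqqDy   [D → q D]
qyqqDy => qyqqqy   [D → q]

T=>qTy=>qyDy=>qyqDy=>qyqqDy=>qyqqqy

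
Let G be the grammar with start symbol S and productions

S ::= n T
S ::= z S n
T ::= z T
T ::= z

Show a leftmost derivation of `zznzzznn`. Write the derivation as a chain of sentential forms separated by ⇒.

S ⇒ zSn ⇒ zzSnn ⇒ zznTnn ⇒ zznzTnn ⇒ zznzzTnn ⇒ zznzzznn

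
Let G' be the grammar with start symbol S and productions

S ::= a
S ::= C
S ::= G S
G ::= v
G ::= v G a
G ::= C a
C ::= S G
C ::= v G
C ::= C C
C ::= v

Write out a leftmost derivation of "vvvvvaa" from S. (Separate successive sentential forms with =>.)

S => C => SG => CG => vGG => vvG => vvvGa => vvvvGaa => vvvvvaa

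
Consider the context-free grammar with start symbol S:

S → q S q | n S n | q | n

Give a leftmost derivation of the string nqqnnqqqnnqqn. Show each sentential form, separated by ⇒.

S ⇒ nSn   [S → n S n]
nSn ⇒ nqSqn   [S → q S q]
nqSqn ⇒ nqqSqqn   [S → q S q]
nqqSqqn ⇒ nqqnSnqqn   [S → n S n]
nqqnSnqqn ⇒ nqqnnSnnqqn   [S → n S n]
nqqnnSnnqqn ⇒ nqqnnqSqnnqqn   [S → q S q]
nqqnnqSqnnqqn ⇒ nqqnnqqqnnqqn   [S → q]

S⇒nSn⇒nqSqn⇒nqqSqqn⇒nqqnSnqqn⇒nqqnnSnnqqn⇒nqqnnqSqnnqqn⇒nqqnnqqqnnqqn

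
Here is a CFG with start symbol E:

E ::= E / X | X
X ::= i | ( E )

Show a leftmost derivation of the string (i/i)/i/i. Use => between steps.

E => E/X => E/X/X => X/X/X => (E)/X/X => (E/X)/X/X => (X/X)/X/X => (i/X)/X/X => (i/i)/X/X => (i/i)/i/X => (i/i)/i/i

E => E/X   [E ::= E / X]
E/X => E/X/X   [E ::= E / X]
E/X/X => X/X/X   [E ::= X]
X/X/X => (E)/X/X   [X ::= ( E )]
(E)/X/X => (E/X)/X/X   [E ::= E / X]
(E/X)/X/X => (X/X)/X/X   [E ::= X]
(X/X)/X/X => (i/X)/X/X   [X ::= i]
(i/X)/X/X => (i/i)/X/X   [X ::= i]
(i/i)/X/X => (i/i)/i/X   [X ::= i]
(i/i)/i/X => (i/i)/i/i   [X ::= i]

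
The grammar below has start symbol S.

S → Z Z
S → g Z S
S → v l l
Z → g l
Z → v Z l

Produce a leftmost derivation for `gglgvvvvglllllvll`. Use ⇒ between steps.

S ⇒ gZS   [S → g Z S]
gZS ⇒ gglS   [Z → g l]
gglS ⇒ gglgZS   [S → g Z S]
gglgZS ⇒ gglgvZlS   [Z → v Z l]
gglgvZlS ⇒ gglgvvZllS   [Z → v Z l]
gglgvvZllS ⇒ gglgvvvZlllS   [Z → v Z l]
gglgvvvZlllS ⇒ gglgvvvvZllllS   [Z → v Z l]
gglgvvvvZllllS ⇒ gglgvvvvglllllS   [Z → g l]
gglgvvvvglllllS ⇒ gglgvvvvglllllvll   [S → v l l]

S ⇒ gZS ⇒ gglS ⇒ gglgZS ⇒ gglgvZlS ⇒ gglgvvZllS ⇒ gglgvvvZlllS ⇒ gglgvvvvZllllS ⇒ gglgvvvvglllllS ⇒ gglgvvvvglllllvll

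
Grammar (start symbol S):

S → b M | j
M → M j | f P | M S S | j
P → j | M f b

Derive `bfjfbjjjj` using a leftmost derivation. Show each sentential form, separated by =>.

S => bM => bMSS => bMSSSS => bfPSSSS => bfMfbSSSS => bfjfbSSSS => bfjfbjSSS => bfjfbjjSS => bfjfbjjjS => bfjfbjjjj

S => bM   [S → b M]
bM => bMSS   [M → M S S]
bMSS => bMSSSS   [M → M S S]
bMSSSS => bfPSSSS   [M → f P]
bfPSSSS => bfMfbSSSS   [P → M f b]
bfMfbSSSS => bfjfbSSSS   [M → j]
bfjfbSSSS => bfjfbjSSS   [S → j]
bfjfbjSSS => bfjfbjjSS   [S → j]
bfjfbjjSS => bfjfbjjjS   [S → j]
bfjfbjjjS => bfjfbjjjj   [S → j]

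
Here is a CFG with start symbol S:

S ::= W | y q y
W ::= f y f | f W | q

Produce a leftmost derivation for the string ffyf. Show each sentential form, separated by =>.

S => W => fW => ffyf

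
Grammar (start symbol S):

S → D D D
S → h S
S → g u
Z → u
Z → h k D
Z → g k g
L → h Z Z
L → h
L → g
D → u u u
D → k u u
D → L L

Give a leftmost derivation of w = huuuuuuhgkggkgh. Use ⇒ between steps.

S ⇒ hS ⇒ hDDD ⇒ huuuDD ⇒ huuuuuuD ⇒ huuuuuuLL ⇒ huuuuuuhZZL ⇒ huuuuuuhgkgZL ⇒ huuuuuuhgkggkgL ⇒ huuuuuuhgkggkgh

S ⇒ hS   [S → h S]
hS ⇒ hDDD   [S → D D D]
hDDD ⇒ huuuDD   [D → u u u]
huuuDD ⇒ huuuuuuD   [D → u u u]
huuuuuuD ⇒ huuuuuuLL   [D → L L]
huuuuuuLL ⇒ huuuuuuhZZL   [L → h Z Z]
huuuuuuhZZL ⇒ huuuuuuhgkgZL   [Z → g k g]
huuuuuuhgkgZL ⇒ huuuuuuhgkggkgL   [Z → g k g]
huuuuuuhgkggkgL ⇒ huuuuuuhgkggkgh   [L → h]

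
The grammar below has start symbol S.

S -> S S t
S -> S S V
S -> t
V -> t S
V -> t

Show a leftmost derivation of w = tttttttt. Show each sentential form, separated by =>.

S=>SSt=>SSVSt=>tSVSt=>ttVSt=>tttSSt=>tttSStSt=>ttttStSt=>ttttttSt=>tttttttt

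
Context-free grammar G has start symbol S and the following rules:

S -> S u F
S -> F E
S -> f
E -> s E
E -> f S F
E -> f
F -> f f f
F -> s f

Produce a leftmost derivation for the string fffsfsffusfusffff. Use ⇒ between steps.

S ⇒ FE   [S -> F E]
FE ⇒ fffE   [F -> f f f]
fffE ⇒ fffsE   [E -> s E]
fffsE ⇒ fffsfSF   [E -> f S F]
fffsfSF ⇒ fffsfSuFF   [S -> S u F]
fffsfSuFF ⇒ fffsfSuFuFF   [S -> S u F]
fffsfSuFuFF ⇒ fffsfFEuFuFF   [S -> F E]
fffsfFEuFuFF ⇒ fffsfsfEuFuFF   [F -> s f]
fffsfsfEuFuFF ⇒ fffsfsffuFuFF   [E -> f]
fffsfsffuFuFF ⇒ fffsfsffusfuFF   [F -> s f]
fffsfsffusfuFF ⇒ fffsfsffusfusfF   [F -> s f]
fffsfsffusfusfF ⇒ fffsfsffusfusffff   [F -> f f f]

S ⇒ FE ⇒ fffE ⇒ fffsE ⇒ fffsfSF ⇒ fffsfSuFF ⇒ fffsfSuFuFF ⇒ fffsfFEuFuFF ⇒ fffsfsfEuFuFF ⇒ fffsfsffuFuFF ⇒ fffsfsffusfuFF ⇒ fffsfsffusfusfF ⇒ fffsfsffusfusffff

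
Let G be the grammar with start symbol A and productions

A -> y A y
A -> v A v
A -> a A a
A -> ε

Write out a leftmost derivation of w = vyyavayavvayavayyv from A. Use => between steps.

A => vAv   [A -> v A v]
vAv => vyAyv   [A -> y A y]
vyAyv => vyyAyyv   [A -> y A y]
vyyAyyv => vyyaAayyv   [A -> a A a]
vyyaAayyv => vyyavAvayyv   [A -> v A v]
vyyavAvayyv => vyyavaAavayyv   [A -> a A a]
vyyavaAavayyv => vyyavayAyavayyv   [A -> y A y]
vyyavayAyavayyv => vyyavayaAayavayyv   [A -> a A a]
vyyavayaAayavayyv => vyyavayavAvayavayyv   [A -> v A v]
vyyavayavAvayavayyv => vyyavayavvayavayyv   [A -> ε]

A => vAv => vyAyv => vyyAyyv => vyyaAayyv => vyyavAvayyv => vyyavaAavayyv => vyyavayAyavayyv => vyyavayaAayavayyv => vyyavayavAvayavayyv => vyyavayavvayavayyv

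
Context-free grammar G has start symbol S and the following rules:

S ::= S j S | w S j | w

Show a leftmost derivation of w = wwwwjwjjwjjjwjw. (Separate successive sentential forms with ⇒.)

S ⇒ SjS   [S ::= S j S]
SjS ⇒ SjSjS   [S ::= S j S]
SjSjS ⇒ wSjjSjS   [S ::= w S j]
wSjjSjS ⇒ wwSjjjSjS   [S ::= w S j]
wwSjjjSjS ⇒ wwSjSjjjSjS   [S ::= S j S]
wwSjSjjjSjS ⇒ wwwSjjSjjjSjS   [S ::= w S j]
wwwSjjSjjjSjS ⇒ wwwSjSjjSjjjSjS   [S ::= S j S]
wwwSjSjjSjjjSjS ⇒ wwwwjSjjSjjjSjS   [S ::= w]
wwwwjSjjSjjjSjS ⇒ wwwwjwjjSjjjSjS   [S ::= w]
wwwwjwjjSjjjSjS ⇒ wwwwjwjjwjjjSjS   [S ::= w]
wwwwjwjjwjjjSjS ⇒ wwwwjwjjwjjjwjS   [S ::= w]
wwwwjwjjwjjjwjS ⇒ wwwwjwjjwjjjwjw   [S ::= w]

S ⇒ SjS ⇒ SjSjS ⇒ wSjjSjS ⇒ wwSjjjSjS ⇒ wwSjSjjjSjS ⇒ wwwSjjSjjjSjS ⇒ wwwSjSjjSjjjSjS ⇒ wwwwjSjjSjjjSjS ⇒ wwwwjwjjSjjjSjS ⇒ wwwwjwjjwjjjSjS ⇒ wwwwjwjjwjjjwjS ⇒ wwwwjwjjwjjjwjw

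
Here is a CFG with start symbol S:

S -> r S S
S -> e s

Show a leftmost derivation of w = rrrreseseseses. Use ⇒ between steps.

S ⇒ rSS ⇒ rrSSS ⇒ rrrSSSS ⇒ rrrrSSSSS ⇒ rrrresSSSS ⇒ rrrresesSSS ⇒ rrrresesesSS ⇒ rrrresesesesS ⇒ rrrreseseseses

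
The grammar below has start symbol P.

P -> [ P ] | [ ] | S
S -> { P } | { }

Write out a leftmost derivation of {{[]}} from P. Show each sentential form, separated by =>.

P=>S=>{P}=>{S}=>{{P}}=>{{[]}}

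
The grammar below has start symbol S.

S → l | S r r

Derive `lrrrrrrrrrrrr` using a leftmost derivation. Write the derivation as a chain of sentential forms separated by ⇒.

S ⇒ Srr   [S → S r r]
Srr ⇒ Srrrr   [S → S r r]
Srrrr ⇒ Srrrrrr   [S → S r r]
Srrrrrr ⇒ Srrrrrrrr   [S → S r r]
Srrrrrrrr ⇒ Srrrrrrrrrr   [S → S r r]
Srrrrrrrrrr ⇒ Srrrrrrrrrrrr   [S → S r r]
Srrrrrrrrrrrr ⇒ lrrrrrrrrrrrr   [S → l]

S ⇒ Srr ⇒ Srrrr ⇒ Srrrrrr ⇒ Srrrrrrrr ⇒ Srrrrrrrrrr ⇒ Srrrrrrrrrrrr ⇒ lrrrrrrrrrrrr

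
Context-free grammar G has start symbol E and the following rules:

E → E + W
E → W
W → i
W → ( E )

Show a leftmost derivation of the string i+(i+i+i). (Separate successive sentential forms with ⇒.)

E ⇒ E+W ⇒ W+W ⇒ i+W ⇒ i+(E) ⇒ i+(E+W) ⇒ i+(E+W+W) ⇒ i+(W+W+W) ⇒ i+(i+W+W) ⇒ i+(i+i+W) ⇒ i+(i+i+i)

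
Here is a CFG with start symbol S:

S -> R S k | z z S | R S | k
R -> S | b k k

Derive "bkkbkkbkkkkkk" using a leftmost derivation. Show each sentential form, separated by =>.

S => RSk => bkkSk => bkkRSkk => bkkbkkSkk => bkkbkkRSkkk => bkkbkkbkkSkkk => bkkbkkbkkkkkk

S => RSk   [S -> R S k]
RSk => bkkSk   [R -> b k k]
bkkSk => bkkRSkk   [S -> R S k]
bkkRSkk => bkkbkkSkk   [R -> b k k]
bkkbkkSkk => bkkbkkRSkkk   [S -> R S k]
bkkbkkRSkkk => bkkbkkbkkSkkk   [R -> b k k]
bkkbkkbkkSkkk => bkkbkkbkkkkkk   [S -> k]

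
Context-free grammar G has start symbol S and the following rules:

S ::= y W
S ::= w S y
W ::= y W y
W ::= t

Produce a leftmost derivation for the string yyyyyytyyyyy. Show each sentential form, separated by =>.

S => yW => yyWy => yyyWyy => yyyyWyyy => yyyyyWyyyy => yyyyyyWyyyyy => yyyyyytyyyyy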